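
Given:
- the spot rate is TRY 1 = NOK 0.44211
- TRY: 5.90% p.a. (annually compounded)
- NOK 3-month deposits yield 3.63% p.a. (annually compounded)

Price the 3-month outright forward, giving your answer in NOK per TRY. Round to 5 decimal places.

0.43972

T = 3/12 years.
Growth of 1 NOK over T: (1 + 0.0363)^(3/12) = 1.008954.
TRY accumulates by (1 + 0.0590)^(3/12) = 1.0144345.
Forward (NOK per TRY) = 0.44211 × 1.008954 / 1.0144345 = 0.4397215.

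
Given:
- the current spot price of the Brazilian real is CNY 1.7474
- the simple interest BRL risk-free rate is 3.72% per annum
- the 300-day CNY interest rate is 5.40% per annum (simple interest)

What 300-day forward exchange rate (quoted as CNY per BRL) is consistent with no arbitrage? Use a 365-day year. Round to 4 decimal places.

1.7708

T = 300/365 years.
CNY growth factor: 1 + 0.0540×300/365 = 1.0443836.
Growth of 1 BRL over T: 1 + 0.0372×300/365 = 1.0305753.
CIP: F = S · (grow CNY)/(grow BRL) = 1.7474 × 1.0443836/1.0305753 = 1.770813 CNY per BRL.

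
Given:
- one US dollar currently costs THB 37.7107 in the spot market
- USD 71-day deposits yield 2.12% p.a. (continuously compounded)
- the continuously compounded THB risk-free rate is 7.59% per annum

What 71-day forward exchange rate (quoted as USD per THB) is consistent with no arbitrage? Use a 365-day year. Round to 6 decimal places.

T = 71/365 years.
THB accumulates by e^(0.0759×71/365) = 1.0148736.
Growth of 1 USD over T: e^(0.0212×71/365) = 1.0041324.
Forward (THB per USD) = 37.7107 × 1.0148736 / 1.0041324 = 38.11409.
Quoted the other way: 1/38.11409 = 0.026237 USD per THB.

0.026237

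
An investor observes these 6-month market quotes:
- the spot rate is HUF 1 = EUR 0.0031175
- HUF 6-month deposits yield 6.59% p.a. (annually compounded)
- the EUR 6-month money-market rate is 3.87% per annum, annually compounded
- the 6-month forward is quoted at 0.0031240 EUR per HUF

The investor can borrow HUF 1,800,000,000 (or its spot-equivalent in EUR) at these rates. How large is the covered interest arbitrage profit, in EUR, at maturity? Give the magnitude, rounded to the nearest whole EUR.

EUR 86,477

T = 6/12 years.
Route A — deposit HUF, sell forward: 1,800,000,000 × 1.032424331 × 0.0031240 = EUR 5,805,528.50.
Route B — convert at spot, deposit EUR: 1,800,000,000 × 0.0031175 × 1.019166326 = EUR 5,719,051.84.
The quoted forward overvalues HUF, so borrow EUR, buy HUF at spot, deposit the HUF at 6.59%, and sell the proceeds forward at 0.0031240.
Profit = 5,805,528.50 − 5,719,051.84 = EUR 86,477.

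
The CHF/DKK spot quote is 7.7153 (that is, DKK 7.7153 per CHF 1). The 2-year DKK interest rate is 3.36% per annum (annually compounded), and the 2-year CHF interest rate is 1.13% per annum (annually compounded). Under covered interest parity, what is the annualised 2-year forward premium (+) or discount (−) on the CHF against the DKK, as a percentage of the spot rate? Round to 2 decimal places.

T = 2 years.
F = S · g_DKK/g_CHF = 7.7153 × 1.068329/1.0227277 = 8.0593092.
(F − S)/S ÷ T = (8.0593092 − 7.7153)/7.7153/2 = 0.022294 → 2.23%.

+2.23%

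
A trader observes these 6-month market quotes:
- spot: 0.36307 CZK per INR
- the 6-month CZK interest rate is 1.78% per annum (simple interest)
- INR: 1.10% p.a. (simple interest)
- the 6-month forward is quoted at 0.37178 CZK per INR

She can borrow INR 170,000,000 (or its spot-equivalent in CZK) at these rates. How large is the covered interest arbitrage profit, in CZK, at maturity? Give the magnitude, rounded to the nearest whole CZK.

T = 6/12 years.
Keep in INR, deliver into the forward: 170,000,000·1.005500·0.37178 = CZK 63,550,214.30.
Swap to CZK now, deposit: 170,000,000·0.36307·1.008900 = CZK 62,271,224.91.
The quoted forward overvalues INR, so borrow CZK, buy INR at spot, deposit the INR at 1.10%, and sell the proceeds forward at 0.37178.
Profit = 63,550,214.30 − 62,271,224.91 = CZK 1,278,989.

CZK 1,278,989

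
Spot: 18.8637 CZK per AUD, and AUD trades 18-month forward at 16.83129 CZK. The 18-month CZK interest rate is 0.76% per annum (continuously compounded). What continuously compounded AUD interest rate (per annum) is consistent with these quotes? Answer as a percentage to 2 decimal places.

8.36%

T = 18/12 years.
CIP gives F = S · g_CZK/g_AUD, so g_CZK/g_AUD = 16.83129/18.8637 = 0.8922581.
The CZK side grows by e^(0.0076×18/12) = 1.0114652.
So the AUD growth factor = 1.1336016.
r = ln(1.1336016)/(18/12) = 0.083600 → 8.36%.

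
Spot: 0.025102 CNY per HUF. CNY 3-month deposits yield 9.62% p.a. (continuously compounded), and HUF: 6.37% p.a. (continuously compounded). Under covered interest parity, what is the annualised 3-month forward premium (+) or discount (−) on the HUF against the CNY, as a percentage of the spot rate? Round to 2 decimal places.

T = 3/12 years.
F = S · g_CNY/g_HUF = 0.025102 × 1.0243415/1.0160525 = 0.025306783.
Annualised premium = (F − S)/S × (1/T) = (0.025306783 − 0.025102)/0.025102 ÷ (3/12) = 3.26%.

+3.26%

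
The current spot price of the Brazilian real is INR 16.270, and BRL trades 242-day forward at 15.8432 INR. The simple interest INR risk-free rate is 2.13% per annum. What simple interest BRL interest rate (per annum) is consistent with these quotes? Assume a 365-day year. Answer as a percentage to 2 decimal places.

T = 242/365 years.
By CIP, F/S equals the INR-to-BRL growth ratio: 15.8432/16.27 = 0.9737677.
INR growth factor: 1 + 0.0213×242/365 = 1.0141222.
That pins the BRL growth at 1.0414416.
(1.0414416 − 1)/T = 0.062505, i.e. 6.25%.

6.25%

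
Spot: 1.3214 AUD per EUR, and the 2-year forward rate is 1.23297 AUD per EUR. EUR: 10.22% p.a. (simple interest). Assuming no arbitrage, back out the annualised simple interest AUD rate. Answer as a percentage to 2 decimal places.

T = 2 years.
CIP gives F = S · g_AUD/g_EUR, so g_AUD/g_EUR = 1.23297/1.3214 = 0.9330786.
The EUR side grows by 1 + 0.1022×2 = 1.204400.
That pins the AUD growth at 1.1237999.
(1.1237999 − 1)/T = 0.061900, i.e. 6.19%.

6.19%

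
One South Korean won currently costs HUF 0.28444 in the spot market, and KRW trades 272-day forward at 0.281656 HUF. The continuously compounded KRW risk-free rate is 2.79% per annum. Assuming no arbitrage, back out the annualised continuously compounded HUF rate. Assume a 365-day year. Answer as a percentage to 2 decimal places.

T = 272/365 years.
F/S = 0.281656/0.28444 = 0.9902123 = (growth of HUF) / (growth of KRW).
KRW growth factor: e^(0.0279×272/365) = 1.0210089.
Hence g_HUF = 1.0110156.
Take logs: ln 1.0110156 / (272/365) = 0.014701, so 1.47%.

1.47%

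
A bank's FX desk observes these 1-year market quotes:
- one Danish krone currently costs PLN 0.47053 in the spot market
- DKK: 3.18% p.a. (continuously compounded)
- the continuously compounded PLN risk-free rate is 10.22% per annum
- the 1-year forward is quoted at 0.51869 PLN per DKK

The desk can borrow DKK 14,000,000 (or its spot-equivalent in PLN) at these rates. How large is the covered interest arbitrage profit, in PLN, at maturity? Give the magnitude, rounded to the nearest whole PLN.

T = 1 year.
Invest the DKK and cover forward: 14,000,000 × 1.032311022 × 0.51869 = PLN 7,496,291.66.
Convert at spot and invest in PLN: 14,000,000 × 0.47053 × 1.107604971 = PLN 7,296,259.14.
The quoted forward overvalues DKK, so borrow PLN, buy DKK at spot, deposit the DKK at 3.18%, and sell the proceeds forward at 0.51869.
The gap between the two covered legs is PLN 200,033.

PLN 200,033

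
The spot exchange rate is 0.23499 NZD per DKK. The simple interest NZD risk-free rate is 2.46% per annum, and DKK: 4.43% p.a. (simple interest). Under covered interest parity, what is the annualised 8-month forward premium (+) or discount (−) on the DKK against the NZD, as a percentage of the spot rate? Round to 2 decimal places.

T = 8/12 years.
No-arbitrage forward: 0.23499 × 1.016400 / 1.0295333 = 0.23199234 NZD/DKK.
(F − S)/S ÷ T = (0.23199234 − 0.23499)/0.23499/(8/12) = -0.019135 → -1.91%.

-1.91%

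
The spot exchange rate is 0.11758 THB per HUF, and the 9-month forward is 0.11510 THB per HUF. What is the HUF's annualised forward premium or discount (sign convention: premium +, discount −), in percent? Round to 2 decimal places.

-2.81%

T = 9/12 years.
HUF trades forward at -2.10920% vs spot over the period.
Per annum: -0.0210920 / (9/12) = -0.028123 = -2.81%.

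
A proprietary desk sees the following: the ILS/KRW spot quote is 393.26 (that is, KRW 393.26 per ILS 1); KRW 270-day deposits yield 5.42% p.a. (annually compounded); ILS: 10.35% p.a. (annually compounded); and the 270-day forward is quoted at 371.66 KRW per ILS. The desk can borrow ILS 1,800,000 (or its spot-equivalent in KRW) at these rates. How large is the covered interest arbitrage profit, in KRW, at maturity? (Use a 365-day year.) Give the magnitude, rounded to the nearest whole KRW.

KRW 16,507,604

T = 270/365 years.
Invest the ILS and cover forward: 1,800,000 × 1.07557280103 × 371.66 = KRW 719,545,297.02.
Convert at spot and invest in KRW: 1,800,000 × 393.26 × 1.0398166051 = KRW 736,052,900.62.
The quoted forward undervalues ILS, so borrow ILS, convert to KRW at spot, deposit the KRW at 5.42%, and buy ILS forward at 371.66 to cover the loan.
Arbitrage profit = |719,545,297.02 − 736,052,900.62| = KRW 16,507,604.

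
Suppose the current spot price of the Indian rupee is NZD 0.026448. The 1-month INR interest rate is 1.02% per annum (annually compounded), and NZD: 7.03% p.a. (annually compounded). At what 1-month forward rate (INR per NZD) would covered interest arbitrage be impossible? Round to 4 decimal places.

37.6284

T = 1/12 years.
NZD accumulates by (1 + 0.0703)^(1/12) = 1.00567764.
Growth of 1 INR over T: (1 + 0.0102)^(1/12) = 1.00084605.
So F = 0.026448 × 1.00567764 / 1.00084605 = 0.026575678 (NZD/INR).
Quoted the other way: 1/0.026575678 = 37.6284 INR per NZD.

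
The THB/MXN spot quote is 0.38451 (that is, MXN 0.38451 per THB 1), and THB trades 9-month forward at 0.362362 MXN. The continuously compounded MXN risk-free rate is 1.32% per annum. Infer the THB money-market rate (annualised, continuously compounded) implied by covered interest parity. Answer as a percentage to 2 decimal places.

T = 9/12 years.
By CIP, F/S equals the MXN-to-THB growth ratio: 0.362362/0.38451 = 0.9423994.
MXN growth factor: e^(0.0132×9/12) = 1.0099492.
Hence g_THB = 1.0716785.
r = ln(1.0716785)/(9/12) = 0.092301 → 9.23%.

9.23%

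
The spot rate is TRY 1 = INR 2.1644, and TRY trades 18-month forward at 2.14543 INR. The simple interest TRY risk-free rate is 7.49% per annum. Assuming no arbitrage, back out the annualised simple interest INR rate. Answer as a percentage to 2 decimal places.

6.84%

T = 18/12 years.
CIP gives F = S · g_INR/g_TRY, so g_INR/g_TRY = 2.14543/2.1644 = 0.9912354.
The TRY side grows by 1 + 0.0749×18/12 = 1.112350.
So the INR growth factor = 1.1026007.
(1.1026007 − 1)/T = 0.068400, i.e. 6.84%.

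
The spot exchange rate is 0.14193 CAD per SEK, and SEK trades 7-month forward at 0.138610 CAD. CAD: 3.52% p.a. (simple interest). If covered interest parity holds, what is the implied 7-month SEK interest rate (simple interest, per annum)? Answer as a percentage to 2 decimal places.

7.71%

T = 7/12 years.
F/S = 0.13861/0.14193 = 0.9766082 = (growth of CAD) / (growth of SEK).
The CAD side grows by 1 + 0.0352×7/12 = 1.0205333.
That pins the SEK growth at 1.0449772.
r = (1.0449772 − 1)/(7/12) = 0.077104 → 7.71%.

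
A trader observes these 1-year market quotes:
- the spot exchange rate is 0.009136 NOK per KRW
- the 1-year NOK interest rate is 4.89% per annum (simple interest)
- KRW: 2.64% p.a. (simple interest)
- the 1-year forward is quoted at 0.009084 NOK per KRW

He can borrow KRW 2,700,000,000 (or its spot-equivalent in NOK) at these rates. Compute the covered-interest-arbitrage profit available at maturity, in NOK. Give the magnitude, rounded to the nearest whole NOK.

NOK 699,119

T = 1 year.
Route A — deposit KRW, sell forward: 2,700,000,000 × 1.026400 × 0.009084 = NOK 25,174,307.52.
Route B — convert at spot, deposit NOK: 2,700,000,000 × 0.009136 × 1.048900 = NOK 25,873,426.08.
The quoted forward undervalues KRW, so borrow KRW, convert to NOK at spot, deposit the NOK at 4.89%, and buy KRW forward at 0.009084 to cover the loan.
Arbitrage profit = |25,174,307.52 − 25,873,426.08| = NOK 699,119.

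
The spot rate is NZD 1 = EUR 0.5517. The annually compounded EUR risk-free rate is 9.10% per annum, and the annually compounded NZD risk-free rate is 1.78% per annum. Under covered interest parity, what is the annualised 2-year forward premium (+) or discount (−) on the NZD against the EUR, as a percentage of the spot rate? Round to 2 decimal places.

+7.45%

T = 2 years.
No-arbitrage forward: 0.5517 × 1.190281 / 1.0359168 = 0.6339100 EUR/NZD.
Annualised premium = (F − S)/S × (1/T) = (0.6339100 − 0.5517)/0.5517 ÷ 2 = 7.45%.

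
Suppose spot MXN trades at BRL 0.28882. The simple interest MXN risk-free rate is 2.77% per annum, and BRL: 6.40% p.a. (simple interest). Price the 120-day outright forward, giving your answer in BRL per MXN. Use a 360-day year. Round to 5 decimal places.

T = 120/360 years.
BRL accumulates by 1 + 0.0640×120/360 = 1.0213333.
MXN accumulates by 1 + 0.0277×120/360 = 1.0092333.
So F = 0.28882 × 1.0213333 / 1.0092333 = 0.2922827 (BRL/MXN).

0.29228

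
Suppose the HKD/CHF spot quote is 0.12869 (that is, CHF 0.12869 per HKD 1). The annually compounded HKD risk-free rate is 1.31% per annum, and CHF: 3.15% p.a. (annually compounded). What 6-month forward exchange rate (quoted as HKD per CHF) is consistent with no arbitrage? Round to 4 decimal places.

T = 6/12 years.
Growth of 1 CHF over T: (1 + 0.0315)^(6/12) = 1.0156279.
Growth of 1 HKD over T: (1 + 0.0131)^(6/12) = 1.0065287.
CIP: F = S · (grow CHF)/(grow HKD) = 0.12869 × 1.0156279/1.0065287 = 0.1298534 CHF per HKD.
Invert for HKD per CHF: 1 / 0.1298534 = 7.7010.

7.7010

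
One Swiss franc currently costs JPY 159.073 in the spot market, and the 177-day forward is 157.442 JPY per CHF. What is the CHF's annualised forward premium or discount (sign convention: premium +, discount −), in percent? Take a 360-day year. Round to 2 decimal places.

T = 177/360 years.
CHF trades forward at -1.02532% vs spot over the period.
×(1/T) gives -2.09% p.a.

-2.09%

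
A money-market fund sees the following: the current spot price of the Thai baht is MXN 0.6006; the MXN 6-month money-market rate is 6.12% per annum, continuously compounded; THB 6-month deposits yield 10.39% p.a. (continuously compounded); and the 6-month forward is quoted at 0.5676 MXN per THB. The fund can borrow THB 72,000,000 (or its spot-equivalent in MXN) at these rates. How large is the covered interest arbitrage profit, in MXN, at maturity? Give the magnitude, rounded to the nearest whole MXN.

MXN 1,540,531

T = 6/12 years.
Invest the THB and cover forward: 72,000,000 × 1.053323075 × 0.5676 = MXN 43,046,364.77.
Convert at spot and invest in MXN: 72,000,000 × 0.6006 × 1.0310729922 = MXN 44,586,895.62.
The quoted forward undervalues THB, so borrow THB, convert to MXN at spot, deposit the MXN at 6.12%, and buy THB forward at 0.5676 to cover the loan.
The gap between the two covered legs is MXN 1,540,531.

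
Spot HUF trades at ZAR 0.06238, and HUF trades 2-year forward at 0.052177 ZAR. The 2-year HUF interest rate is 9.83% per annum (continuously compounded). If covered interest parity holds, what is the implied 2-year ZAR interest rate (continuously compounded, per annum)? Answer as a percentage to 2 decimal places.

0.90%

T = 2 years.
CIP gives F = S · g_ZAR/g_HUF, so g_ZAR/g_HUF = 0.052177/0.06238 = 0.8364380.
The HUF side grows by e^(0.0983×2) = 1.217257.
So the ZAR growth factor = 1.018160.
Take logs: ln 1.018160 / 2 = 0.008999, so 0.90%.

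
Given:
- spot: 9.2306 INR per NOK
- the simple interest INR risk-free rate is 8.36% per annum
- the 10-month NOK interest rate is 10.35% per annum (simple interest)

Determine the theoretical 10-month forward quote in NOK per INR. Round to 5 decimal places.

0.11001

T = 10/12 years.
Growth of 1 INR over T: 1 + 0.0836×10/12 = 1.0696667.
NOK accumulates by 1 + 0.1035×10/12 = 1.086250.
So F = 9.2306 × 1.0696667 / 1.086250 = 9.089680 (INR/NOK).
Invert for NOK per INR: 1 / 9.089680 = 0.11001.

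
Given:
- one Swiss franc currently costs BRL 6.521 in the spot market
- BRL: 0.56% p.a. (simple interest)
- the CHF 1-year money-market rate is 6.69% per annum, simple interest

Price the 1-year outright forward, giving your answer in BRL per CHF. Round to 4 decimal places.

6.1463

T = 1 year.
Growth of 1 BRL over T: 1 + 0.0056×1 = 1.005600.
CHF accumulates by 1 + 0.0669×1 = 1.066900.
CIP: F = S · (grow BRL)/(grow CHF) = 6.521 × 1.005600/1.066900 = 6.146328 BRL per CHF.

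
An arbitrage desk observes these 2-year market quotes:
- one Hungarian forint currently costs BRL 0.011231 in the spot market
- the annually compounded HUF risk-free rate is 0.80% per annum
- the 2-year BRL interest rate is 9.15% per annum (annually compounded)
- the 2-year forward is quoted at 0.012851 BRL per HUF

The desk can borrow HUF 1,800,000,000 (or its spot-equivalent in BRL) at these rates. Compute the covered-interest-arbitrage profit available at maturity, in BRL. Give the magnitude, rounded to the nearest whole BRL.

BRL 581,154

T = 2 years.
Invest the HUF and cover forward: 1,800,000,000 × 1.016064 × 0.012851 = BRL 23,503,389.24.
Convert at spot and invest in BRL: 1,800,000,000 × 0.011231 × 1.19137225 = BRL 24,084,543.13.
The quoted forward undervalues HUF, so borrow HUF, convert to BRL at spot, deposit the BRL at 9.15%, and buy HUF forward at 0.012851 to cover the loan.
Profit = 24,084,543.13 − 23,503,389.24 = BRL 581,154.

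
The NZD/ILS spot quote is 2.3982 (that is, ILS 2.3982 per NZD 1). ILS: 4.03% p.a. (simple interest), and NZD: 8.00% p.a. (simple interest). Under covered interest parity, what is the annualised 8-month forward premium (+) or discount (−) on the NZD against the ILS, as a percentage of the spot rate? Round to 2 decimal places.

T = 8/12 years.
CIP forward (ILS per NZD) = 2.3982 × 1.0268667/1.0533333 = 2.3379416.
Annualised premium = (F − S)/S × (1/T) = (2.3379416 − 2.3982)/2.3982 ÷ (8/12) = -3.77%.

-3.77%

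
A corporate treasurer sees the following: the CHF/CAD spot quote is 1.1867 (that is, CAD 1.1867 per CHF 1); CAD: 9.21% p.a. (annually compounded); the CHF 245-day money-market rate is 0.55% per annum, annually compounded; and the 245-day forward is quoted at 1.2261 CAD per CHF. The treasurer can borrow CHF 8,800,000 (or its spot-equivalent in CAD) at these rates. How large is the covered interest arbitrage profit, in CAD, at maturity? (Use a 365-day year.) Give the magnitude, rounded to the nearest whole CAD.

CAD 249,677

T = 245/365 years.
Invest the CHF and cover forward: 8,800,000 × 1.0036884512 × 1.2261 = CAD 10,829,477.21.
Convert at spot and invest in CAD: 8,800,000 × 1.1867 × 1.0609208525 = CAD 11,079,154.03.
The quoted forward undervalues CHF, so borrow CHF, convert to CAD at spot, deposit the CAD at 9.21%, and buy CHF forward at 1.2261 to cover the loan.
The gap between the two covered legs is CAD 249,677.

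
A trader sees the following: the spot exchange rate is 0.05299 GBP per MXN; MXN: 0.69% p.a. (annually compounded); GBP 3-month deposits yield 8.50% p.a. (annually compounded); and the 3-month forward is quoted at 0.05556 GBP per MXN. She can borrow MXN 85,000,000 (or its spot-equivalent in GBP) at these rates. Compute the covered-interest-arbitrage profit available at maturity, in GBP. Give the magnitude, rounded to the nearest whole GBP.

T = 3/12 years.
Invest the MXN and cover forward: 85,000,000 × 1.001720554 × 0.05556 = GBP 4,730,725.49.
Convert at spot and invest in GBP: 85,000,000 × 0.05299 × 1.020604396 = GBP 4,596,955.29.
The quoted forward overvalues MXN, so borrow GBP, buy MXN at spot, deposit the MXN at 0.69%, and sell the proceeds forward at 0.05556.
Arbitrage profit = |4,730,725.49 − 4,596,955.29| = GBP 133,770.

GBP 133,770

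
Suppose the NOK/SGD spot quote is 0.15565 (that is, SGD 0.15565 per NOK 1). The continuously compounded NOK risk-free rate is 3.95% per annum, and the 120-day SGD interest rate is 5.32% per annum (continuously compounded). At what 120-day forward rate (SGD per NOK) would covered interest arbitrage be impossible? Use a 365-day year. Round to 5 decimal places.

0.15635

T = 120/365 years.
Growth of 1 SGD over T: e^(0.0532×120/365) = 1.0176443.
Growth of 1 NOK over T: e^(0.0395×120/365) = 1.013071.
So F = 0.15565 × 1.0176443 / 1.013071 = 0.1563526 (SGD/NOK).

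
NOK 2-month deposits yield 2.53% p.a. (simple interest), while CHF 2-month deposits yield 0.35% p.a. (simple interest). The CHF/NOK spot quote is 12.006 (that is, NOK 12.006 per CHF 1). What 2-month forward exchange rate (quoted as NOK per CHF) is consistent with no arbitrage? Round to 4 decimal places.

T = 2/12 years.
NOK growth factor: 1 + 0.0253×2/12 = 1.00421667.
Growth of 1 CHF over T: 1 + 0.0035×2/12 = 1.00058333.
CIP: F = S · (grow NOK)/(grow CHF) = 12.006 × 1.00421667/1.00058333 = 12.049596 NOK per CHF.

12.0496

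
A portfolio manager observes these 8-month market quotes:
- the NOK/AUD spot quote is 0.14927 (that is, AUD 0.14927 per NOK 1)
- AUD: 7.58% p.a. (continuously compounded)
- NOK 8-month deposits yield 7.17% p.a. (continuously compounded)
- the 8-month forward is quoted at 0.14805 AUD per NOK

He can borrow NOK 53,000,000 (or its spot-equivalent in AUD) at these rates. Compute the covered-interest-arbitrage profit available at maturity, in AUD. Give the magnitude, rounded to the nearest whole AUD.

T = 8/12 years.
Invest the NOK and cover forward: 53,000,000 × 1.048960842 × 0.14805 = AUD 8,230,828.59.
Convert at spot and invest in AUD: 53,000,000 × 0.14927 × 1.051831924 = AUD 8,321,368.42.
The quoted forward undervalues NOK, so borrow NOK, convert to AUD at spot, deposit the AUD at 7.58%, and buy NOK forward at 0.14805 to cover the loan.
The gap between the two covered legs is AUD 90,540.

AUD 90,540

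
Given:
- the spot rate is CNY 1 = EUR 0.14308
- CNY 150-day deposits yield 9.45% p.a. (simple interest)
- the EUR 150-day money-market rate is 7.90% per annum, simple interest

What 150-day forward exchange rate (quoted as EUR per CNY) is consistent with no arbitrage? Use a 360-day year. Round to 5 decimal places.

0.14219

T = 150/360 years.
EUR accumulates by 1 + 0.0790×150/360 = 1.0329167.
CNY accumulates by 1 + 0.0945×150/360 = 1.039375.
Forward (EUR per CNY) = 0.14308 × 1.0329167 / 1.039375 = 0.1421910.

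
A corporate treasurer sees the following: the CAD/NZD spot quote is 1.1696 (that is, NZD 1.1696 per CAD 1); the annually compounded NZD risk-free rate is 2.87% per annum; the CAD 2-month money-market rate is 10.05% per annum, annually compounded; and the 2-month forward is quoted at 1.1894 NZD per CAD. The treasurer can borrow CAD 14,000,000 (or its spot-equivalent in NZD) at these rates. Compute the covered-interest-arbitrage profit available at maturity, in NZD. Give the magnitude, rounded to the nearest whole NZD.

NZD 467,701

T = 2/12 years.
Invest the CAD and cover forward: 14,000,000 × 1.0160888238 × 1.1894 = NZD 16,919,504.66.
Convert at spot and invest in NZD: 14,000,000 × 1.1696 × 1.0047271159 = NZD 16,451,803.69.
The quoted forward overvalues CAD, so borrow NZD, buy CAD at spot, deposit the CAD at 10.05%, and sell the proceeds forward at 1.1894.
Arbitrage profit = |16,919,504.66 − 16,451,803.69| = NZD 467,701.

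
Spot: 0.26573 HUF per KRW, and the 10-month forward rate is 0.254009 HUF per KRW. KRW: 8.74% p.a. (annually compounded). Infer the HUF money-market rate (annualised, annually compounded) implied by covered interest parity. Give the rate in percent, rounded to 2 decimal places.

3.01%

T = 10/12 years.
CIP gives F = S · g_HUF/g_KRW, so g_HUF/g_KRW = 0.254009/0.26573 = 0.9558913.
The KRW side grows by (1 + 0.0874)^(10/12) = 1.0723201.
So the HUF growth factor = 1.0250215.
Annualise: 1.0250215^(12/10) − 1 = 0.030100 = 3.01%.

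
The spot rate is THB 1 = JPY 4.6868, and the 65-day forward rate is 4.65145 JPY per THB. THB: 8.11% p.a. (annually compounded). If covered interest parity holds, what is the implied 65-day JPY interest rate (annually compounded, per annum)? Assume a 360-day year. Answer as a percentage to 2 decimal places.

T = 65/360 years.
CIP gives F = S · g_JPY/g_THB, so g_JPY/g_THB = 4.65145/4.6868 = 0.9924575.
THB growth factor: (1 + 0.0811)^(65/360) = 1.0141791.
Hence g_JPY = 1.0065297.
r = 1.0065297^(360/65) − 1 = 0.036705 → 3.67%.

3.67%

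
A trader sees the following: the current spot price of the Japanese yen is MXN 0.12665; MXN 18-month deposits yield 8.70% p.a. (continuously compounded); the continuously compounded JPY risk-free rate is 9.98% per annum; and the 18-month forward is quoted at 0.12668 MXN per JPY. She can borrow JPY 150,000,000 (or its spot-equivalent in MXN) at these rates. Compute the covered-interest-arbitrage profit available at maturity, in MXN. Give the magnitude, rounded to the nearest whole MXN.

T = 18/12 years.
Route A — deposit JPY, sell forward: 150,000,000 × 1.1614857447 × 0.12668 = MXN 22,070,552.12.
Route B — convert at spot, deposit MXN: 150,000,000 × 0.12665 × 1.1393979399 = MXN 21,645,712.36.
The quoted forward overvalues JPY, so borrow MXN, buy JPY at spot, deposit the JPY at 9.98%, and sell the proceeds forward at 0.12668.
Profit = 22,070,552.12 − 21,645,712.36 = MXN 424,840.

MXN 424,840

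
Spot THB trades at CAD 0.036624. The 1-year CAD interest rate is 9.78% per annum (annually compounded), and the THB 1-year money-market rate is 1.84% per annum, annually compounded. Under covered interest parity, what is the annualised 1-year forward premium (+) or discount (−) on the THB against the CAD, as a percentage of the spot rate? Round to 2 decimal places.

+7.80%

T = 1 year.
CIP forward (CAD per THB) = 0.036624 × 1.097800/1.018400 = 0.039479406.
(F − S)/S ÷ T = (0.039479406 − 0.036624)/0.036624/1 = 0.077965 → 7.80%.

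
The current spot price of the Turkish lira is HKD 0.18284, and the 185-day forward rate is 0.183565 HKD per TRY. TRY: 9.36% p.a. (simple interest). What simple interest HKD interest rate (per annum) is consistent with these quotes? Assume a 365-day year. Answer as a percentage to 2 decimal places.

10.18%

T = 185/365 years.
F/S = 0.183565/0.18284 = 1.0039652 = (growth of HKD) / (growth of TRY).
TRY growth factor: 1 + 0.0936×185/365 = 1.0474411.
Hence g_HKD = 1.0515944.
r = (1.0515944 − 1)/(185/365) = 0.101794 → 10.18%.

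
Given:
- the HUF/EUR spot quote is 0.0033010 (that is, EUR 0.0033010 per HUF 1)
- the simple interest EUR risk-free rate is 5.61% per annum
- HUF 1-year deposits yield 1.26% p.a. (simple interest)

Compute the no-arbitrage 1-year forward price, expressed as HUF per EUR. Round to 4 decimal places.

290.4607

T = 1 year.
Growth of 1 EUR over T: 1 + 0.0561×1 = 1.056100.
HUF growth factor: 1 + 0.0126×1 = 1.012600.
CIP: F = S · (grow EUR)/(grow HUF) = 0.003301 × 1.056100/1.012600 = 0.00344280674 EUR per HUF.
Invert for HUF per EUR: 1 / 0.00344280674 = 290.4607.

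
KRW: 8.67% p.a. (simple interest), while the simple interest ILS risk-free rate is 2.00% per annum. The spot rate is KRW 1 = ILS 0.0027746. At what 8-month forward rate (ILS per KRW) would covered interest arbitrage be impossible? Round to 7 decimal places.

T = 8/12 years.
Growth of 1 ILS over T: 1 + 0.0200×8/12 = 1.0133333.
KRW growth factor: 1 + 0.0867×8/12 = 1.057800.
Forward (ILS per KRW) = 0.0027746 × 1.0133333 / 1.057800 = 0.002657964.

0.0026580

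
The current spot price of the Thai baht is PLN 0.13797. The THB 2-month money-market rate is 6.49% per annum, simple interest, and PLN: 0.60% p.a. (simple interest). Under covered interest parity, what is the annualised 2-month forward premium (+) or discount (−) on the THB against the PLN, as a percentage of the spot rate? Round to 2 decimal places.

-5.83%

T = 2/12 years.
CIP forward (PLN per THB) = 0.13797 × 1.001000/1.0108167 = 0.13663008.
(F − S)/S ÷ T = (0.13663008 − 0.13797)/0.13797/(2/12) = -0.058270 → -5.83%.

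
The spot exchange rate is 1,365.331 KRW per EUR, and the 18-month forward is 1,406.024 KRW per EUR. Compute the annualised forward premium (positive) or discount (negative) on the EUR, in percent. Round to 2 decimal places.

+1.99%

T = 18/12 years.
Period premium: (1406.024 − 1365.331)/1365.331 = 0.0298045.
Annualise by dividing by T: 0.0298045 / (18/12) = 0.019870 → 1.99%.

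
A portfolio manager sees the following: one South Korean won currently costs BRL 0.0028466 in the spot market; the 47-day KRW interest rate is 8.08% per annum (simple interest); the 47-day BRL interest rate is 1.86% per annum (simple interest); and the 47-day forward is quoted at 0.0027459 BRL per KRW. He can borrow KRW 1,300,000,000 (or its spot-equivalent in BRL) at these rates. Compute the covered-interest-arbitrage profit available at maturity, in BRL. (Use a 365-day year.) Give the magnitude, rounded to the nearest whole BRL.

BRL 102,633

T = 47/365 years.
Invest the KRW and cover forward: 1,300,000,000 × 1.010404384 × 0.0027459 = BRL 3,606,810.22.
Convert at spot and invest in BRL: 1,300,000,000 × 0.0028466 × 1.002395068 = BRL 3,709,443.14.
The quoted forward undervalues KRW, so borrow KRW, convert to BRL at spot, deposit the BRL at 1.86%, and buy KRW forward at 0.0027459 to cover the loan.
Arbitrage profit = |3,606,810.22 − 3,709,443.14| = BRL 102,633.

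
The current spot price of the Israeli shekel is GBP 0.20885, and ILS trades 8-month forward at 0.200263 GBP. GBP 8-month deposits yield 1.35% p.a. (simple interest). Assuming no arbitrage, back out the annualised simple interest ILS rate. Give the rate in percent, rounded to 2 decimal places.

T = 8/12 years.
CIP gives F = S · g_GBP/g_ILS, so g_GBP/g_ILS = 0.200263/0.20885 = 0.9588844.
GBP growth factor: 1 + 0.0135×8/12 = 1.009000.
Hence g_ILS = 1.0522645.
(1.0522645 − 1)/T = 0.078397, i.e. 7.84%.

7.84%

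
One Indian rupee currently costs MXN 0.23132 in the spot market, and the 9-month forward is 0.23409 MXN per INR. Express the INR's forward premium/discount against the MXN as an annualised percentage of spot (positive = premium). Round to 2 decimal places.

+1.60%

T = 9/12 years.
INR trades forward at +1.19748% vs spot over the period.
Annualise by dividing by T: 0.0119748 / (9/12) = 0.015966 → 1.60%.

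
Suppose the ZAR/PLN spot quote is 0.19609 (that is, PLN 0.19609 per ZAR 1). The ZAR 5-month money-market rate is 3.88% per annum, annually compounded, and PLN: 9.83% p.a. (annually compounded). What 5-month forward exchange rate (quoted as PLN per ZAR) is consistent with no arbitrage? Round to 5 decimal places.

0.20069

T = 5/12 years.
Growth of 1 PLN over T: (1 + 0.0983)^(5/12) = 1.0398413.
Growth of 1 ZAR over T: (1 + 0.0388)^(5/12) = 1.0159874.
So F = 0.19609 × 1.0398413 / 1.0159874 = 0.2006939 (PLN/ZAR).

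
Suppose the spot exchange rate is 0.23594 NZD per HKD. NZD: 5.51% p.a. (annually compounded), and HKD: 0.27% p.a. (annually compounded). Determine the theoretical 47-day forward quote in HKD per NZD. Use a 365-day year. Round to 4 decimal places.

4.2107

T = 47/365 years.
NZD growth factor: (1 + 0.0551)^(47/365) = 1.0069304.
Growth of 1 HKD over T: (1 + 0.0027)^(47/365) = 1.0003473.
So F = 0.23594 × 1.0069304 / 1.0003473 = 0.2374927 (NZD/HKD).
Invert for HKD per NZD: 1 / 0.2374927 = 4.2107.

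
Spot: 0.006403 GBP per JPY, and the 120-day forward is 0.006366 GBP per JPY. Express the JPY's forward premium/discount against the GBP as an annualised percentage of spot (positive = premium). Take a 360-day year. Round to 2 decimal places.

T = 120/360 years.
JPY trades forward at -0.57785% vs spot over the period.
×(1/T) gives -1.73% p.a.

-1.73%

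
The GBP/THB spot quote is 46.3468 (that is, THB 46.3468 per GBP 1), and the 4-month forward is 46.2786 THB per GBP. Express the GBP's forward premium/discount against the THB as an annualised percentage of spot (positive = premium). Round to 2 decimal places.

-0.44%

T = 4/12 years.
Period premium: (46.2786 − 46.3468)/46.3468 = -0.0014715.
Annualise by dividing by T: -0.0014715 / (4/12) = -0.004415 → -0.44%.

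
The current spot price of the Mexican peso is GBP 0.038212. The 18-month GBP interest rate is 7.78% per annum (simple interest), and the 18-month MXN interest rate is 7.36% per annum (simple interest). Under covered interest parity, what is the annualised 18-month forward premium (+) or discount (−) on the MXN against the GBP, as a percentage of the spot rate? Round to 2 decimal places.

+0.38%

T = 18/12 years.
No-arbitrage forward: 0.038212 × 1.116700 / 1.110400 = 0.038428801 GBP/MXN.
Annualised premium = (F − S)/S × (1/T) = (0.038428801 − 0.038212)/0.038212 ÷ (18/12) = 0.38%.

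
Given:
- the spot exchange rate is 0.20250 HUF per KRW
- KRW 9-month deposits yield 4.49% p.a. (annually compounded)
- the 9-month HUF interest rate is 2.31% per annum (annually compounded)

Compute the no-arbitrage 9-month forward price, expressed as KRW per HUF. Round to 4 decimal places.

T = 9/12 years.
HUF growth factor: (1 + 0.0231)^(9/12) = 1.0172754.
Growth of 1 KRW over T: (1 + 0.0449)^(9/12) = 1.0334894.
CIP: F = S · (grow HUF)/(grow KRW) = 0.2025 × 1.0172754/1.0334894 = 0.1993231 HUF per KRW.
Quoted the other way: 1/0.1993231 = 5.0170 KRW per HUF.

5.0170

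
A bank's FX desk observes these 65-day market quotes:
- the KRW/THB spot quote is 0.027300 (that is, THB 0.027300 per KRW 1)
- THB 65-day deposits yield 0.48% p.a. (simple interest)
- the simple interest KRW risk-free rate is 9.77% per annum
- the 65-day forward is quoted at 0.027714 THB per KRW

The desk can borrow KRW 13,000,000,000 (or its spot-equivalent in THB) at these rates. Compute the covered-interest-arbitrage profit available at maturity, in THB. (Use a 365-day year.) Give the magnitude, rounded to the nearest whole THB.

T = 65/365 years.
Route A — deposit KRW, sell forward: 13,000,000,000 × 1.01739863014 × 0.027714 = THB 366,550,413.26.
Route B — convert at spot, deposit THB: 13,000,000,000 × 0.027300 × 1.00085479452 = THB 355,203,366.58.
The quoted forward overvalues KRW, so borrow THB, buy KRW at spot, deposit the KRW at 9.77%, and sell the proceeds forward at 0.027714.
The gap between the two covered legs is THB 11,347,047.

THB 11,347,047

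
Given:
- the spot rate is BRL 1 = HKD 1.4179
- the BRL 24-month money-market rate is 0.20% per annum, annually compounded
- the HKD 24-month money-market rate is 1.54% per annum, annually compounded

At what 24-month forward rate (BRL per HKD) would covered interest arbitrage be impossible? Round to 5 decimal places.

0.68678

T = 2 years.
HKD growth factor: (1 + 0.0154)^2 = 1.0310372.
BRL accumulates by (1 + 0.0020)^2 = 1.004004.
CIP: F = S · (grow HKD)/(grow BRL) = 1.4179 × 1.0310372/1.004004 = 1.456078 HKD per BRL.
Invert for BRL per HKD: 1 / 1.456078 = 0.68678.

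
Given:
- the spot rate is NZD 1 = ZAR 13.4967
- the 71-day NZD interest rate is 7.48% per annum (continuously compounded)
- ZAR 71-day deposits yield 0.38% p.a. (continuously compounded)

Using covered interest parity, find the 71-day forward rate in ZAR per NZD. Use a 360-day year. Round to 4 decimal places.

13.3090

T = 71/360 years.
Growth of 1 ZAR over T: e^(0.0038×71/360) = 1.00074973.
Growth of 1 NZD over T: e^(0.0748×71/360) = 1.01486157.
CIP: F = S · (grow ZAR)/(grow NZD) = 13.4967 × 1.00074973/1.01486157 = 13.309026 ZAR per NZD.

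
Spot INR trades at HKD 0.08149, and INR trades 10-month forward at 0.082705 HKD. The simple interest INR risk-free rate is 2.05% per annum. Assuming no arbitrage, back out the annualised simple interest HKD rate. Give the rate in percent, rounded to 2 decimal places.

3.87%

T = 10/12 years.
F/S = 0.082705/0.08149 = 1.0149098 = (growth of HKD) / (growth of INR).
The INR side grows by 1 + 0.0205×10/12 = 1.0170833.
Hence g_HKD = 1.0322478.
r = (1.0322478 − 1)/(10/12) = 0.038697 → 3.87%.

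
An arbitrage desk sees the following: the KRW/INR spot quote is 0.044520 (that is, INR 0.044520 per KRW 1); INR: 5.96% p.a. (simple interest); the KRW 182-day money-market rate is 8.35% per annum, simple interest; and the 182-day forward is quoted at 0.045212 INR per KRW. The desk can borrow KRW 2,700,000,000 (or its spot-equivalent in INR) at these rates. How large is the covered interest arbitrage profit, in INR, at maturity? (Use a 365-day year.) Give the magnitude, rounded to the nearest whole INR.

INR 3,378,694

T = 182/365 years.
Route A — deposit KRW, sell forward: 2,700,000,000 × 1.04163561644 × 0.045212 = INR 127,154,959.62.
Route B — convert at spot, deposit INR: 2,700,000,000 × 0.044520 × 1.02971835616 = INR 123,776,265.28.
The quoted forward overvalues KRW, so borrow INR, buy KRW at spot, deposit the KRW at 8.35%, and sell the proceeds forward at 0.045212.
The gap between the two covered legs is INR 3,378,694.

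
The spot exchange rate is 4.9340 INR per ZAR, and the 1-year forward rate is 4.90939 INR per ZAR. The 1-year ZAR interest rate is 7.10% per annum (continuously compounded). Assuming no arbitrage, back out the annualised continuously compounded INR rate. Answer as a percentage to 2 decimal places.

6.60%

T = 1 year.
F/S = 4.90939/4.934 = 0.9950122 = (growth of INR) / (growth of ZAR).
The ZAR side grows by e^(0.0710×1) = 1.0735812.
Hence g_INR = 1.0682264.
Take logs: ln 1.0682264 / 1 = 0.066000, so 6.60%.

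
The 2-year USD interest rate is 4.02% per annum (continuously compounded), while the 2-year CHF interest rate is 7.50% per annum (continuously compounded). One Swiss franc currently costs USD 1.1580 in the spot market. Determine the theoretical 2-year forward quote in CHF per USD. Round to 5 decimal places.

0.92580

T = 2 years.
USD accumulates by e^(0.0402×2) = 1.0837205.
CHF accumulates by e^(0.0750×2) = 1.1618342.
So F = 1.158 × 1.0837205 / 1.1618342 = 1.080144 (USD/CHF).
Quoted the other way: 1/1.080144 = 0.92580 CHF per USD.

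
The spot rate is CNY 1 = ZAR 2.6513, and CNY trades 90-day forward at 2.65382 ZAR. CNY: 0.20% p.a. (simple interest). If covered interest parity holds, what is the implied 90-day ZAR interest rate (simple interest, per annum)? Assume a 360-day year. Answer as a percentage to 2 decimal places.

T = 90/360 years.
CIP gives F = S · g_ZAR/g_CNY, so g_ZAR/g_CNY = 2.65382/2.6513 = 1.0009505.
The CNY side grows by 1 + 0.0020×90/360 = 1.000500.
Hence g_ZAR = 1.001451.
r = (1.001451 − 1)/(90/360) = 0.005804 → 0.58%.

0.58%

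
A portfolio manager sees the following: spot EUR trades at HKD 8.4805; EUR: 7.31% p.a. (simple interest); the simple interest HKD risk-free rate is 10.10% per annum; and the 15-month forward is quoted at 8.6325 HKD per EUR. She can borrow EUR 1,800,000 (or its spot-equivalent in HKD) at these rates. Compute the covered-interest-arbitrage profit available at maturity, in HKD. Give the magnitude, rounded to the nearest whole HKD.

T = 15/12 years.
Route A — deposit EUR, sell forward: 1,800,000 × 1.091375 × 8.6325 = HKD 16,958,330.44.
Route B — convert at spot, deposit HKD: 1,800,000 × 8.4805 × 1.126250 = HKD 17,192,093.63.
The quoted forward undervalues EUR, so borrow EUR, convert to HKD at spot, deposit the HKD at 10.10%, and buy EUR forward at 8.6325 to cover the loan.
Profit = 17,192,093.63 − 16,958,330.44 = HKD 233,763.

HKD 233,763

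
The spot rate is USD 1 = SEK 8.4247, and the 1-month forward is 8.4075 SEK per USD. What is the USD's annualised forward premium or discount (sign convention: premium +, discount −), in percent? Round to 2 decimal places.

T = 1/12 years.
Period premium: (8.4075 − 8.4247)/8.4247 = -0.0020416.
×(1/T) gives -2.45% p.a.

-2.45%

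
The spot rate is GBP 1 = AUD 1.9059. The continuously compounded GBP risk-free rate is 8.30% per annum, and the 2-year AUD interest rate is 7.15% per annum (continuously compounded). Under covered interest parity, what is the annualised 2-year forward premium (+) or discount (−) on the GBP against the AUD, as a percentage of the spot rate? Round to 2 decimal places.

T = 2 years.
CIP forward (AUD per GBP) = 1.9059 × 1.1537298/1.1805731 = 1.8625646.
Annualised premium = (F − S)/S × (1/T) = (1.8625646 − 1.9059)/1.9059 ÷ 2 = -1.14%.

-1.14%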